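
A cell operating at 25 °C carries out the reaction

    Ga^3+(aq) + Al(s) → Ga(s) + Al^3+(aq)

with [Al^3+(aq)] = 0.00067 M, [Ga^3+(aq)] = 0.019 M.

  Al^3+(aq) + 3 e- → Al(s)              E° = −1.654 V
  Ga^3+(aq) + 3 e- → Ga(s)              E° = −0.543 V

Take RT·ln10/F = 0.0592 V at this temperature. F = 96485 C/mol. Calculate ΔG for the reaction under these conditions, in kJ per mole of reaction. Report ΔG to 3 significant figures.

−330 kJ/mol

With Ga³⁺/Ga reduced at the cathode, E°cell = −0.543 − (−1.654) = +1.111 V and n = 3.
The reaction quotient is [Al^3+(aq)] / [Ga^3+(aq)] = 0.0353; by Nernst, E = +1.111 − (0.0592/3)(−1.453) = +1.1397 V.
ΔG = −nFE = −(3)(96485)(+1.1397) J/mol = −330 kJ/mol.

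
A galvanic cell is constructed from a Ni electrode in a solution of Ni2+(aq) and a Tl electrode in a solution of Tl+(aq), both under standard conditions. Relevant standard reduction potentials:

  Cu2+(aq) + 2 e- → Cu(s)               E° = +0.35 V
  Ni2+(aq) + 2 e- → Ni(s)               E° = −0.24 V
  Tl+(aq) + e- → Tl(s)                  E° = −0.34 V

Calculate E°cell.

Of the two couples in this cell, the one with the more positive reduction potential is reduced at the cathode: here that is Ni²⁺/Ni (−0.24 V); Tl⁺/Tl (−0.34 V) is the anode.
E°cell = E°(cathode) − E°(anode) = −0.24 − (−0.34) = +0.10 V.

+0.10 V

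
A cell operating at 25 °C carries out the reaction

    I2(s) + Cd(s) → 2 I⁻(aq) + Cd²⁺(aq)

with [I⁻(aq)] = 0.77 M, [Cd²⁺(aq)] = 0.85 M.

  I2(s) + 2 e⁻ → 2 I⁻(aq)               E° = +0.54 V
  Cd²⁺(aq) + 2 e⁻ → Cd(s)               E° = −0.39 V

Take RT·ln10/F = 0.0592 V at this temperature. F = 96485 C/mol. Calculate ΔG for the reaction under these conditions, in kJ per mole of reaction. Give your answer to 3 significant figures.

E°cell = +0.54 − (−0.39) = +0.93 V; the balanced reaction transfers n = 2 electrons.
Q = [I⁻(aq)]^2·[Cd²⁺(aq)] = 0.504, so log Q = −0.298 and E = +0.93 − (0.0592/2)(−0.298) = +0.9388 V.
Finally ΔG = −nFE = −(2)(96485 C/mol)(+0.9388 V) = −181 kJ/mol.

−181 kJ/mol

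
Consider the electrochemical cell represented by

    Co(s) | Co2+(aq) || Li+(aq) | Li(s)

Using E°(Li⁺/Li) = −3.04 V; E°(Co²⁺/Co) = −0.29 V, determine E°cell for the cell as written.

By convention the left-hand electrode in cell notation is the anode (oxidation) and the right-hand electrode is the cathode (reduction).
E°cell = E°(right) − E°(left) = −3.04 − (−0.29) = −2.75 V.
The negative sign shows that, as written, the cell would require an external voltage to drive the reaction.

−2.75 V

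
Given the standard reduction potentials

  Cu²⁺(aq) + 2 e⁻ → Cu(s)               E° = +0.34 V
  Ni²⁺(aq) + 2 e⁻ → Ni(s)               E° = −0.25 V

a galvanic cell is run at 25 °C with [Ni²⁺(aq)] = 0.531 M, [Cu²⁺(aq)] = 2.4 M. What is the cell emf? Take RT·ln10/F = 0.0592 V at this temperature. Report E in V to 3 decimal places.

+0.609 V

Cu²⁺/Cu is reduced (cathode, E° = +0.34 V) and Ni²⁺/Ni is oxidized (anode).
E°cell = +0.34 − (−0.25) = +0.59 V, with n = 2 electrons transferred.
For the overall reaction Cu²⁺(aq) + Ni(s) → Cu(s) + Ni²⁺(aq), Q = [Ni²⁺(aq)] / [Cu²⁺(aq)] = 0.221, giving log Q = −0.655.
Applying E = E° − (RT ln10/nF)·log Q gives +0.59 − (0.0592/2)(−0.655) = +0.609 V.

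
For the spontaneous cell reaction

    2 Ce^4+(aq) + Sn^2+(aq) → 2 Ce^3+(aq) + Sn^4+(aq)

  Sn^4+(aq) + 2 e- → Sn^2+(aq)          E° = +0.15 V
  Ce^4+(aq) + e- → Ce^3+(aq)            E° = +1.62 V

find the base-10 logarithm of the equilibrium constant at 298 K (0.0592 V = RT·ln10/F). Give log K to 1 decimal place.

log K = 49.7

The Ce⁴⁺/Ce³⁺ couple is reduced (cathode); E°cell = +1.62 − (+0.15) = +1.47 V with n = 2.
At equilibrium E = 0, so log K = nE°cell / 0.0592 = (2)(+1.47) / 0.0592 = 49.7.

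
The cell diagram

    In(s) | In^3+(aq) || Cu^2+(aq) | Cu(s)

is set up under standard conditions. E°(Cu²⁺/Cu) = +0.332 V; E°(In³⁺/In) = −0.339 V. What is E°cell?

By convention the left-hand electrode in cell notation is the anode (oxidation) and the right-hand electrode is the cathode (reduction).
E°cell = E°(right) − E°(left) = +0.332 − (−0.339) = +0.671 V.

+0.671 V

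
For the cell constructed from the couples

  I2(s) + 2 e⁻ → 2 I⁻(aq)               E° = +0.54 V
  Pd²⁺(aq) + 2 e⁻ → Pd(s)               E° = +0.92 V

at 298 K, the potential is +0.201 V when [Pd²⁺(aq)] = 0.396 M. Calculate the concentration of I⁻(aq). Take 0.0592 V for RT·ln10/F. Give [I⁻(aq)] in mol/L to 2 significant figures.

0.0015 M

With Pd²⁺/Pd at the cathode and I₂/I⁻ at the anode, E°cell = +0.92 − (+0.54) = +0.38 V (n = 2).
From the Nernst equation, log Q = n(E° − E)/0.0592 = 2·(+0.38 − (+0.201))/0.0592 = 6.047.
Balancing electrons gives Pd²⁺(aq) + 2 I⁻(aq) → Pd(s) + I2(s); thus Q = 1 / ([Pd²⁺(aq)]·[I⁻(aq)]^2).
Isolating [I⁻(aq)] in Q = 10^{6.047} yields log [I⁻(aq)] = −2.822, i.e. 0.0015 M.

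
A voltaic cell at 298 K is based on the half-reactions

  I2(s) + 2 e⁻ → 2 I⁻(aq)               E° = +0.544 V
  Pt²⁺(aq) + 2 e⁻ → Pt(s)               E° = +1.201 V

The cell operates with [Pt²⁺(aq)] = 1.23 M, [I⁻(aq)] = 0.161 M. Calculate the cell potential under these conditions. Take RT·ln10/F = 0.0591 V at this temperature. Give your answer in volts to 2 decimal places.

The Pt²⁺/Pt couple has the more positive E°, so it is the cathode; I₂/I⁻ is the anode.
The standard potential is +1.201 − (+0.544) = +0.657 V and the balanced reaction transfers n = 2 electrons.
For the overall reaction Pt²⁺(aq) + 2 I⁻(aq) → Pt(s) + I2(s), Q = 1 / ([Pt²⁺(aq)]·[I⁻(aq)]^2) = 31.4, giving log Q = 1.496.
By the Nernst equation, E = +0.657 − (0.0591/2)·(1.496) = +0.61 V.

+0.61 V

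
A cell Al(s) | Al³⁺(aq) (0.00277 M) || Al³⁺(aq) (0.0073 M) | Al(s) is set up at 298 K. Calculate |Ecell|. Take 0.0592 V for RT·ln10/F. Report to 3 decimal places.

For a concentration cell E°cell = 0, since both electrodes use the same couple.
The compartment with the higher Al³⁺(aq) concentration (0.0073 M) acts as the cathode; ions are reduced there and produced at the dilute (0.00277 M) anode.
With n = 3, Ecell = −(0.0592/3)·log([dilute]/[conc]) = −(0.0592/3)·log(0.00277/0.0073) = +0.008 V.

0.008 V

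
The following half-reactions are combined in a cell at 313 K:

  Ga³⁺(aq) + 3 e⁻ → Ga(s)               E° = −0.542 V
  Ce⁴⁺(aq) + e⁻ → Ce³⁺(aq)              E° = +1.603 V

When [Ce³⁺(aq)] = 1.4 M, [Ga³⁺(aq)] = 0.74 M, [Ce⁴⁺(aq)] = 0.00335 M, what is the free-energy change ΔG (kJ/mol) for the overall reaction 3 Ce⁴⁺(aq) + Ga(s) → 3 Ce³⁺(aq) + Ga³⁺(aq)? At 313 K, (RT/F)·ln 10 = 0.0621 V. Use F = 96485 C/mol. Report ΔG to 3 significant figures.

−575 kJ/mol

E°cell = +1.603 − (−0.542) = +2.145 V; the balanced reaction transfers n = 3 electrons.
Q = ([Ce³⁺(aq)]^3·[Ga³⁺(aq)]) / [Ce⁴⁺(aq)]^3 = 5.4×10^7, so log Q = 7.732 and E = +2.145 − (0.0621/3)(7.732) = +1.9849 V.
Then ΔG = −nFE = −3 × 96485 × +1.9849 J/mol = −575 kJ/mol.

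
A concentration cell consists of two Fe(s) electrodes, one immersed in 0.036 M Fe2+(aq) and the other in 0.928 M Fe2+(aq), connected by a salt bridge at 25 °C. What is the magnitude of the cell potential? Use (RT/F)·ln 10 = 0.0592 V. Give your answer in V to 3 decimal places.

0.042 V

For a concentration cell E°cell = 0, since both electrodes use the same couple.
The compartment with the higher Fe2+(aq) concentration (0.928 M) acts as the cathode; ions are reduced there and produced at the dilute (0.036 M) anode.
With n = 2, Ecell = −(0.0592/2)·log([dilute]/[conc]) = −(0.0592/2)·log(0.036/0.928) = +0.042 V.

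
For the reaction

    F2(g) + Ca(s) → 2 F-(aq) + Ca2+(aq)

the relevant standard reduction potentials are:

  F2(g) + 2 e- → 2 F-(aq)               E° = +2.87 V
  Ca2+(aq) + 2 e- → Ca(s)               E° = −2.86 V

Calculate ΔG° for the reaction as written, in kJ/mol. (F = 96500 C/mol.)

In the reaction as written F2(g) is reduced, so the F₂/F⁻ couple is the cathode and Ca²⁺/Ca is the anode.
E°cell = +2.87 − (−2.86) = +5.73 V; balancing electrons gives n = 2.
ΔG° = −nFE°cell = −(2)(96500)(+5.73) J/mol = −1106 kJ/mol.

−1106 kJ/mol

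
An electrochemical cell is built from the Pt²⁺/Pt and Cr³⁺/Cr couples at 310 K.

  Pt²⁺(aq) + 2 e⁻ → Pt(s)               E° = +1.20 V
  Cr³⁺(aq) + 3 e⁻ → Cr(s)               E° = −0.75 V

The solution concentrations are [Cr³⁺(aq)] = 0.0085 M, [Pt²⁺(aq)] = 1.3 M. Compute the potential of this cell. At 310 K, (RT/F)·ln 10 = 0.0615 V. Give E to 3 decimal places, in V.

The Pt²⁺/Pt couple has the more positive E°, so it is the cathode; Cr³⁺/Cr is the anode.
E°cell = +1.20 − (−0.75) = +1.95 V, with n = 6 electrons transferred.
The balanced reaction is 3 Pt²⁺(aq) + 2 Cr(s) → 3 Pt(s) + 2 Cr³⁺(aq), so Q = [Cr³⁺(aq)]^2 / [Pt²⁺(aq)]^3 = 3.29×10^−5 and log Q = −4.483.
By the Nernst equation, E = +1.95 − (0.0615/6)·(−4.483) = +1.996 V.

+1.996 V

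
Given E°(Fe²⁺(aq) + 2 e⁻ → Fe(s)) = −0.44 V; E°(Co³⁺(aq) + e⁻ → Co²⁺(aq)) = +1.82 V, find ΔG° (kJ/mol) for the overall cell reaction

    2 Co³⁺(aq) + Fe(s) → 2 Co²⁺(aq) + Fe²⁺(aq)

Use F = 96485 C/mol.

In the reaction as written Co³⁺(aq) is reduced, so the Co³⁺/Co²⁺ couple is the cathode and Fe²⁺/Fe is the anode.
E°cell = +1.82 − (−0.44) = +2.26 V; balancing electrons gives n = 2.
ΔG° = −nFE°cell = −(2)(96485)(+2.26) J/mol = −436 kJ/mol.

−436 kJ/mol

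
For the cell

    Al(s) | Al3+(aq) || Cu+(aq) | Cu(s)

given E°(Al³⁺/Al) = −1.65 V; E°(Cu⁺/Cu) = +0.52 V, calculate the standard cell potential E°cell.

By convention the left-hand electrode in cell notation is the anode (oxidation) and the right-hand electrode is the cathode (reduction).
E°cell = E°(right) − E°(left) = +0.52 − (−1.65) = +2.17 V.

+2.17 V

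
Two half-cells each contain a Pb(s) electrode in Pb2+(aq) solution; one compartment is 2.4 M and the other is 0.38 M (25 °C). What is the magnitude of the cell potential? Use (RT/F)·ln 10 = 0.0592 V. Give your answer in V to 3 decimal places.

For a concentration cell E°cell = 0, since both electrodes use the same couple.
The compartment with the higher Pb2+(aq) concentration (2.4 M) acts as the cathode; ions are reduced there and produced at the dilute (0.38 M) anode.
With n = 2, Ecell = −(0.0592/2)·log([dilute]/[conc]) = −(0.0592/2)·log(0.38/2.4) = +0.024 V.

0.024 V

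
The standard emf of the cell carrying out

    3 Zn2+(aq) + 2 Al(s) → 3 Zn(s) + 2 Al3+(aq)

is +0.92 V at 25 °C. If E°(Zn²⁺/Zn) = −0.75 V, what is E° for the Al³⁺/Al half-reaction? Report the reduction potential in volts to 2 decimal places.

−1.67 V

In the reaction as written the Zn²⁺/Zn couple is reduced (cathode) and Al³⁺/Al is oxidized (anode), so E°cell = E°(Zn²⁺/Zn) − E°(Al³⁺/Al).
E°(Al³⁺/Al) = E°(cathode) − E°cell = −0.75 − (+0.92) = −1.67 V.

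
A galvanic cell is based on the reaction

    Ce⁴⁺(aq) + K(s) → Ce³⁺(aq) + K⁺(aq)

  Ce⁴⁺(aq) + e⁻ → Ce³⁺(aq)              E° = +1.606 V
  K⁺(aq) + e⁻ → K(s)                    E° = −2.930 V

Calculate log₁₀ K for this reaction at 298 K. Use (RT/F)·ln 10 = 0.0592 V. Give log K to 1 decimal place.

The Ce⁴⁺/Ce³⁺ couple is reduced (cathode); E°cell = +1.606 − (−2.930) = +4.536 V with n = 1.
At equilibrium E = 0, so log K = nE°cell / 0.0592 = (1)(+4.536) / 0.0592 = 76.6.

log K = 76.6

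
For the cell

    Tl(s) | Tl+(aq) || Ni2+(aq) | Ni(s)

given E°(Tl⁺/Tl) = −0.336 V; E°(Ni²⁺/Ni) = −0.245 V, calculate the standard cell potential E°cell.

By convention the left-hand electrode in cell notation is the anode (oxidation) and the right-hand electrode is the cathode (reduction).
E°cell = E°(right) − E°(left) = −0.245 − (−0.336) = +0.091 V.

+0.091 V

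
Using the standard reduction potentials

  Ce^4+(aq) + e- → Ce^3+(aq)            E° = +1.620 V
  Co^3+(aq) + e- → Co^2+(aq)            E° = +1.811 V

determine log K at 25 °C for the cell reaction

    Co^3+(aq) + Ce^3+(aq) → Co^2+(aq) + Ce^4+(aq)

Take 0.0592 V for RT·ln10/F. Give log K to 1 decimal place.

The Co³⁺/Co²⁺ couple is reduced (cathode); E°cell = +1.811 − (+1.620) = +0.191 V with n = 1.
At equilibrium E = 0, so log K = nE°cell / 0.0592 = (1)(+0.191) / 0.0592 = 3.2.

log K = 3.2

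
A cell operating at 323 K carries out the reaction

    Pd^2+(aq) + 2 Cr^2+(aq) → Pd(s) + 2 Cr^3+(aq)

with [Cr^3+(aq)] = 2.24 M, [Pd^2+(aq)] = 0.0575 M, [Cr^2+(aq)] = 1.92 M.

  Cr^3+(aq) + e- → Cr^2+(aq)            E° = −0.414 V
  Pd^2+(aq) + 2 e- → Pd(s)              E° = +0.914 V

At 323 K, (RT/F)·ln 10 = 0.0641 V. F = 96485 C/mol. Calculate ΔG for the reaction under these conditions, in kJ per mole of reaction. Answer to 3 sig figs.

−248 kJ/mol

With Pd²⁺/Pd reduced at the cathode, E°cell = +0.914 − (−0.414) = +1.328 V and n = 2.
Q = [Cr^3+(aq)]^2 / ([Pd^2+(aq)]·[Cr^2+(aq)]^2) = 23.7, so log Q = 1.374 and E = +1.328 − (0.0641/2)(1.374) = +1.2840 V.
ΔG = −nFE = −(2)(96485)(+1.2840) J/mol = −248 kJ/mol.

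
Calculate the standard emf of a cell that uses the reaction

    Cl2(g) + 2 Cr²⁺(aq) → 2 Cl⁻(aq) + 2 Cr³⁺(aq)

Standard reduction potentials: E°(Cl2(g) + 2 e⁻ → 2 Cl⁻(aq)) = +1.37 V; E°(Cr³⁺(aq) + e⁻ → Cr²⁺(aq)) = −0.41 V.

+1.78 V

In the reaction as written, Cl2(g) is reduced (cathode) and Cr³⁺(aq) is produced by oxidation at the anode.
E°cell = E°(cathode) − E°(anode) = +1.37 − (−0.41) = +1.78 V.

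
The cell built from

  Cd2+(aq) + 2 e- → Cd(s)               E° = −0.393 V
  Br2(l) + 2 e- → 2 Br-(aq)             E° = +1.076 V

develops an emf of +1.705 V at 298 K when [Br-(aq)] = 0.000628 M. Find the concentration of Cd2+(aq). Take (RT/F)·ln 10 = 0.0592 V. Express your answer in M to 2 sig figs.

With Br₂/Br⁻ at the cathode and Cd²⁺/Cd at the anode, E°cell = +1.076 − (−0.393) = +1.469 V (n = 2).
From the Nernst equation, log Q = n(E° − E)/0.0592 = 2·(+1.469 − (+1.705))/0.0592 = −7.973.
The balanced reaction is Br2(l) + Cd(s) → 2 Br-(aq) + Cd2+(aq), so Q = [Br-(aq)]^2·[Cd2+(aq)].
Solving for the unknown gives log [Cd2+(aq)] = −1.569, so [Cd2+(aq)] ≈ 0.027 M.

0.027 M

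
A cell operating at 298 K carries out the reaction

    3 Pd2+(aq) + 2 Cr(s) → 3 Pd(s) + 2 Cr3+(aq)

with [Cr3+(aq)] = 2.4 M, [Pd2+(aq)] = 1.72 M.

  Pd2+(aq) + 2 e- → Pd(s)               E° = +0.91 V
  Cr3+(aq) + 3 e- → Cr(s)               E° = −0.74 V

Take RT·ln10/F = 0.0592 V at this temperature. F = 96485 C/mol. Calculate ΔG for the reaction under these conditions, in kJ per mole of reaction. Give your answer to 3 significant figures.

−955 kJ/mol

The standard cell potential is +0.91 − (−0.74) = +1.65 V, with n = 6 electrons in the balanced equation.
Here Q = [Cr3+(aq)]^2 / [Pd2+(aq)]^3 = 1.13 (log Q = 0.054), giving E = +1.65 − (0.0592/6)·(0.054) = +1.6495 V.
Finally ΔG = −nFE = −(6)(96485 C/mol)(+1.6495 V) = −955 kJ/mol.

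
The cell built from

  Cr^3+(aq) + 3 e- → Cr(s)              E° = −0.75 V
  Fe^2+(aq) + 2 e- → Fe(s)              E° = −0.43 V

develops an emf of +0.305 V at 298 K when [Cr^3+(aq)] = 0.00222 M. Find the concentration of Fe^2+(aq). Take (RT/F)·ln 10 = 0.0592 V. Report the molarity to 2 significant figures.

0.0053 M

With Fe²⁺/Fe at the cathode and Cr³⁺/Cr at the anode, E°cell = −0.43 − (−0.75) = +0.32 V (n = 6).
Since E = E° − (0.0592/n)·log Q, log Q = n(E° − E)/0.0592 = 1.520.
For 3 Fe^2+(aq) + 2 Cr(s) → 3 Fe(s) + 2 Cr^3+(aq), the reaction quotient is Q = [Cr^3+(aq)]^2 / [Fe^2+(aq)]^3.
Solving for the unknown gives log [Fe^2+(aq)] = −2.276, so [Fe^2+(aq)] ≈ 0.0053 M.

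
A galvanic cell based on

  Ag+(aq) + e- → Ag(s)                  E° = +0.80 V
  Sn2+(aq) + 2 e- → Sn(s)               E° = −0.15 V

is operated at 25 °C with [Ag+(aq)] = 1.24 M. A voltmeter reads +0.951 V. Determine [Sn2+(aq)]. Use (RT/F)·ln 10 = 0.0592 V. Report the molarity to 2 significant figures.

The Ag⁺/Ag couple has the larger reduction potential, so it is the cathode: E°cell = +0.80 − (−0.15) = +0.95 V and n = 2.
Since E = E° − (0.0592/n)·log Q, log Q = n(E° − E)/0.0592 = −0.034.
The balanced reaction is 2 Ag+(aq) + Sn(s) → 2 Ag(s) + Sn2+(aq), so Q = [Sn2+(aq)] / [Ag+(aq)]^2.
Isolating [Sn2+(aq)] in Q = 10^{−0.034} yields log [Sn2+(aq)] = 0.153, i.e. 1.4 M.

1.4 M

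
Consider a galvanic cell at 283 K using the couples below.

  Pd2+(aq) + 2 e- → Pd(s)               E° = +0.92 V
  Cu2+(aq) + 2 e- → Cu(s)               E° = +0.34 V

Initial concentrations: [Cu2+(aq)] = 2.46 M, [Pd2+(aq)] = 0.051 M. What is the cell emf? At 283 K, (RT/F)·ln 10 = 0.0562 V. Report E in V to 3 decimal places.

Since E°(Pd²⁺/Pd) > E°(Cu²⁺/Cu), Pd²⁺/Pd serves as the cathode.
The standard potential is +0.92 − (+0.34) = +0.58 V and the balanced reaction transfers n = 2 electrons.
Balancing gives Pd2+(aq) + Cu(s) → Pd(s) + Cu2+(aq); hence Q = [Cu2+(aq)] / [Pd2+(aq)] = 48.2 (log Q = 1.683).
E = E° − (0.0562/n)·log Q = +0.58 − (0.0562/2)(1.683) = +0.533 V.

+0.533 V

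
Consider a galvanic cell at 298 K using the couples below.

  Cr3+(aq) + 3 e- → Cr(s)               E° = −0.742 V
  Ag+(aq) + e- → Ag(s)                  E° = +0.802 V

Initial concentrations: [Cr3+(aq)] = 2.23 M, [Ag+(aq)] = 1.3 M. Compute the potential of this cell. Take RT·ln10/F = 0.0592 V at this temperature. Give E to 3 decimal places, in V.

+1.544 V

The Ag⁺/Ag couple has the more positive E°, so it is the cathode; Cr³⁺/Cr is the anode.
E°cell = E°cat − E°an = +0.802 − (−0.742) = +1.544 V; n = 3.
The balanced reaction is 3 Ag+(aq) + Cr(s) → 3 Ag(s) + Cr3+(aq), so Q = [Cr3+(aq)] / [Ag+(aq)]^3 = 1.02 and log Q = 0.006.
E = E° − (0.0592/n)·log Q = +1.544 − (0.0592/3)(0.006) = +1.544 V.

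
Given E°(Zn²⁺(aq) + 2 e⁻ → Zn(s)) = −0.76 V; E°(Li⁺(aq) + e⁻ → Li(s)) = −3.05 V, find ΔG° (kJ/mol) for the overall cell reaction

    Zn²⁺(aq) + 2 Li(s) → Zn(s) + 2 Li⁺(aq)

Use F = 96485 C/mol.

−442 kJ/mol

In the reaction as written Zn²⁺(aq) is reduced, so the Zn²⁺/Zn couple is the cathode and Li⁺/Li is the anode.
E°cell = −0.76 − (−3.05) = +2.29 V; balancing electrons gives n = 2.
ΔG° = −nFE°cell = −(2)(96485)(+2.29) J/mol = −442 kJ/mol.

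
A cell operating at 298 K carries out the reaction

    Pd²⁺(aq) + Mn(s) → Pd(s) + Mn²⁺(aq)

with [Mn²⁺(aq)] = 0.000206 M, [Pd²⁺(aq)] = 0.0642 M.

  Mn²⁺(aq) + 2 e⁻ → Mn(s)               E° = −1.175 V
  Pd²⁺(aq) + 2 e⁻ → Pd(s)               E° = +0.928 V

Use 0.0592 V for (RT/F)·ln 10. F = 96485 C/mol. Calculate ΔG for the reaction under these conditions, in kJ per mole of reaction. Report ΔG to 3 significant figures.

With Pd²⁺/Pd reduced at the cathode, E°cell = +0.928 − (−1.175) = +2.103 V and n = 2.
Here Q = [Mn²⁺(aq)] / [Pd²⁺(aq)] = 0.00321 (log Q = −2.494), giving E = +2.103 − (0.0592/2)·(−2.494) = +2.1768 V.
ΔG = −nFE = −(2)(96485)(+2.1768) J/mol = −420 kJ/mol.

−420 kJ/mol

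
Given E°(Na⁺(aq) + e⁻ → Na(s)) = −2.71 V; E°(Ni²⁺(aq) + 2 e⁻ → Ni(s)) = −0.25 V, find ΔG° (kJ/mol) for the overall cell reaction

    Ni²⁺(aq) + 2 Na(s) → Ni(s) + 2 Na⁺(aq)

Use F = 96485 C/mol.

−475 kJ/mol

In the reaction as written Ni²⁺(aq) is reduced, so the Ni²⁺/Ni couple is the cathode and Na⁺/Na is the anode.
E°cell = −0.25 − (−2.71) = +2.46 V; balancing electrons gives n = 2.
ΔG° = −nFE°cell = −(2)(96485)(+2.46) J/mol = −475 kJ/mol.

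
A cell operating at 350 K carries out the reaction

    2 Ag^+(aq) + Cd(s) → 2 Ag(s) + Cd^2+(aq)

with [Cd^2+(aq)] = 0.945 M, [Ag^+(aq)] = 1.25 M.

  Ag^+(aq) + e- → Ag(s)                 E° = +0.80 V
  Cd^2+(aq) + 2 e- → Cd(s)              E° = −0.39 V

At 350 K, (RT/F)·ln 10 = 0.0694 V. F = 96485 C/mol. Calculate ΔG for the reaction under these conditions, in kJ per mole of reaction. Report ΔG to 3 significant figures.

−231 kJ/mol

The standard cell potential is +0.80 − (−0.39) = +1.19 V, with n = 2 electrons in the balanced equation.
Here Q = [Cd^2+(aq)] / [Ag^+(aq)]^2 = 0.605 (log Q = −0.218), giving E = +1.19 − (0.0694/2)·(−0.218) = +1.1976 V.
Finally ΔG = −nFE = −(2)(96485 C/mol)(+1.1976 V) = −231 kJ/mol.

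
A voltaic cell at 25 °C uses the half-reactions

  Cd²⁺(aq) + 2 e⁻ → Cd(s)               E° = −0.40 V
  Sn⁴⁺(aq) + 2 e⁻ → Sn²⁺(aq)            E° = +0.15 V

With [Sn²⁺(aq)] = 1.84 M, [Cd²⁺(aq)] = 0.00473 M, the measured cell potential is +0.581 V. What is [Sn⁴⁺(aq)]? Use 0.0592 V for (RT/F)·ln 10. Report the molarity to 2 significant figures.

Sn⁴⁺/Sn²⁺ is the cathode (higher E°); E°cell = +0.15 − (−0.40) = +0.55 V with n = 2.
Since E = E° − (0.0592/n)·log Q, log Q = n(E° − E)/0.0592 = −1.047.
Balancing electrons gives Sn⁴⁺(aq) + Cd(s) → Sn²⁺(aq) + Cd²⁺(aq); thus Q = ([Sn²⁺(aq)]·[Cd²⁺(aq)]) / [Sn⁴⁺(aq)].
Substituting the known concentrations and solving, log [Sn⁴⁺(aq)] = −1.013 and [Sn⁴⁺(aq)] = 0.097 M.

0.097 M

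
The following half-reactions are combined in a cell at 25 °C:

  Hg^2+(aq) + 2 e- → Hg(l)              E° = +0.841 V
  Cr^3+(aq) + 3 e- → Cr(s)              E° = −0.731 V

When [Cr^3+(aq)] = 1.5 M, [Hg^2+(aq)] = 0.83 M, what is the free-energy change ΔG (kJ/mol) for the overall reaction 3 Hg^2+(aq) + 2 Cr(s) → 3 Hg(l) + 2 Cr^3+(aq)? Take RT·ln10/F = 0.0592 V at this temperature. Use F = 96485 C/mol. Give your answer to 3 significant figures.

−907 kJ/mol

The standard cell potential is +0.841 − (−0.731) = +1.572 V, with n = 6 electrons in the balanced equation.
Here Q = [Cr^3+(aq)]^2 / [Hg^2+(aq)]^3 = 3.94 (log Q = 0.595), giving E = +1.572 − (0.0592/6)·(0.595) = +1.5661 V.
Finally ΔG = −nFE = −(6)(96485 C/mol)(+1.5661 V) = −907 kJ/mol.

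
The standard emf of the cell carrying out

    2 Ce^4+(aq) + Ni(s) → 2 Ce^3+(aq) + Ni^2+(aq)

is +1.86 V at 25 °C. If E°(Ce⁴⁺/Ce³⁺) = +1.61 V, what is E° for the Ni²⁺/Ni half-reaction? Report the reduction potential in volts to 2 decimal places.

In the reaction as written the Ce⁴⁺/Ce³⁺ couple is reduced (cathode) and Ni²⁺/Ni is oxidized (anode), so E°cell = E°(Ce⁴⁺/Ce³⁺) − E°(Ni²⁺/Ni).
E°(Ni²⁺/Ni) = E°(cathode) − E°cell = +1.61 − (+1.86) = −0.25 V.

−0.25 V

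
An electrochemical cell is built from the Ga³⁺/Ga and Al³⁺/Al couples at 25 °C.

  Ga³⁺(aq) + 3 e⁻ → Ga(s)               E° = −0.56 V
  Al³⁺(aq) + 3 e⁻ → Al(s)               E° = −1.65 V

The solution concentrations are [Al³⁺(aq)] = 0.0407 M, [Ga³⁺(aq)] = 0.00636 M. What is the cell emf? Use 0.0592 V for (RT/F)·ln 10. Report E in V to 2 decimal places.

The Ga³⁺/Ga couple has the more positive E°, so it is the cathode; Al³⁺/Al is the anode.
The standard potential is −0.56 − (−1.65) = +1.09 V and the balanced reaction transfers n = 3 electrons.
Balancing gives Ga³⁺(aq) + Al(s) → Ga(s) + Al³⁺(aq); hence Q = [Al³⁺(aq)] / [Ga³⁺(aq)] = 6.4 (log Q = 0.806).
By the Nernst equation, E = +1.09 − (0.0592/3)·(0.806) = +1.07 V.

+1.07 V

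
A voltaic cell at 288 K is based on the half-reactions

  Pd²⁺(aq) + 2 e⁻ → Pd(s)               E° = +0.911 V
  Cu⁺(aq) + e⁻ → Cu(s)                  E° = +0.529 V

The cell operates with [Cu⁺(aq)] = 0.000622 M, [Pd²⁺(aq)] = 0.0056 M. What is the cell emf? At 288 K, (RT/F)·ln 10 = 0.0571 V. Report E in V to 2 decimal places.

+0.50 V

Pd²⁺/Pd is reduced (cathode, E° = +0.911 V) and Cu⁺/Cu is oxidized (anode).
The standard potential is +0.911 − (+0.529) = +0.382 V and the balanced reaction transfers n = 2 electrons.
Balancing gives Pd²⁺(aq) + 2 Cu(s) → Pd(s) + 2 Cu⁺(aq); hence Q = [Cu⁺(aq)]^2 / [Pd²⁺(aq)] = 6.91×10^−5 (log Q = −4.161).
E = E° − (0.0571/n)·log Q = +0.382 − (0.0571/2)(−4.161) = +0.50 V.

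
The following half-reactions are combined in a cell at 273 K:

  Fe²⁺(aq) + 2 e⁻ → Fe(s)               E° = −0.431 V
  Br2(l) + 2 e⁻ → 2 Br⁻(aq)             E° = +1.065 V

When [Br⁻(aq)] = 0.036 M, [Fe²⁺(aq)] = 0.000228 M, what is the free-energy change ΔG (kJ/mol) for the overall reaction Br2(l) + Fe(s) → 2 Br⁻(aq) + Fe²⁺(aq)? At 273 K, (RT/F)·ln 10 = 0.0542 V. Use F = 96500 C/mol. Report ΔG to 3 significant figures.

E°cell = +1.065 − (−0.431) = +1.496 V; the balanced reaction transfers n = 2 electrons.
Q = [Br⁻(aq)]^2·[Fe²⁺(aq)] = 2.95×10^−7, so log Q = −6.529 and E = +1.496 − (0.0542/2)(−6.529) = +1.6729 V.
Finally ΔG = −nFE = −(2)(96500 C/mol)(+1.6729 V) = −323 kJ/mol.

−323 kJ/mol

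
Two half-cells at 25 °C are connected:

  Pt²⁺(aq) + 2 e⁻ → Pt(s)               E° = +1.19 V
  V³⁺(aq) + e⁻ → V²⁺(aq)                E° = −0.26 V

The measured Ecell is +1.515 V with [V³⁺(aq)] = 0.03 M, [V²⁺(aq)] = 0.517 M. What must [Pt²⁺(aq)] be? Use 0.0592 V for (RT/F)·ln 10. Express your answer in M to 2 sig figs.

0.53 M

With Pt²⁺/Pt at the cathode and V³⁺/V²⁺ at the anode, E°cell = +1.19 − (−0.26) = +1.45 V (n = 2).
Since E = E° − (0.0592/n)·log Q, log Q = n(E° − E)/0.0592 = −2.196.
Balancing electrons gives Pt²⁺(aq) + 2 V²⁺(aq) → Pt(s) + 2 V³⁺(aq); thus Q = [V³⁺(aq)]^2 / ([Pt²⁺(aq)]·[V²⁺(aq)]^2).
Solving for the unknown gives log [Pt²⁺(aq)] = −0.277, so [Pt²⁺(aq)] ≈ 0.53 M.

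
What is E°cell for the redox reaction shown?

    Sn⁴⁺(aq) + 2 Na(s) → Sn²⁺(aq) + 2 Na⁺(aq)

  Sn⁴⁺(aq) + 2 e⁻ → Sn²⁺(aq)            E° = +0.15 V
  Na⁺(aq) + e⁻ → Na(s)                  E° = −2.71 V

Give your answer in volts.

Sn⁴⁺(aq) gains electrons, so the Sn⁴⁺/Sn²⁺ couple is the cathode; the Na⁺/Na couple is the anode.
E°cell = E°(cathode) − E°(anode) = +0.15 − (−2.71) = +2.86 V.

+2.86 V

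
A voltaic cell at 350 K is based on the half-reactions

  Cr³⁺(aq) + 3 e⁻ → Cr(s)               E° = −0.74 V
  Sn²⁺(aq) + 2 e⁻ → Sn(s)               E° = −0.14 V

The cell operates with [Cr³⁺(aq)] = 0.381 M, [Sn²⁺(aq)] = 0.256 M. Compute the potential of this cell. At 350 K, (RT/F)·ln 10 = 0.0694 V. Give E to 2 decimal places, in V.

Sn²⁺/Sn is reduced (cathode, E° = −0.14 V) and Cr³⁺/Cr is oxidized (anode).
The standard potential is −0.14 − (−0.74) = +0.60 V and the balanced reaction transfers n = 6 electrons.
For the overall reaction 3 Sn²⁺(aq) + 2 Cr(s) → 3 Sn(s) + 2 Cr³⁺(aq), Q = [Cr³⁺(aq)]^2 / [Sn²⁺(aq)]^3 = 8.65, giving log Q = 0.937.
E = E° − (0.0694/n)·log Q = +0.60 − (0.0694/6)(0.937) = +0.59 V.

+0.59 V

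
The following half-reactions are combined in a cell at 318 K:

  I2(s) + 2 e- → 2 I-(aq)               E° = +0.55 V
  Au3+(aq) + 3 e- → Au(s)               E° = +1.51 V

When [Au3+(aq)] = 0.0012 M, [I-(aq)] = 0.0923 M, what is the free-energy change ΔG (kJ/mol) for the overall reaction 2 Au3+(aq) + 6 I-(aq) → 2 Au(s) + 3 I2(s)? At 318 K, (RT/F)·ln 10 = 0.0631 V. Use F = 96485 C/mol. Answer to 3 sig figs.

−482 kJ/mol

The standard cell potential is +1.51 − (+0.55) = +0.96 V, with n = 6 electrons in the balanced equation.
The reaction quotient is 1 / ([Au3+(aq)]^2·[I-(aq)]^6) = 1.12×10^12; by Nernst, E = +0.96 − (0.0631/6)(12.050) = +0.8333 V.
ΔG = −nFE = −(6)(96485)(+0.8333) J/mol = −482 kJ/mol.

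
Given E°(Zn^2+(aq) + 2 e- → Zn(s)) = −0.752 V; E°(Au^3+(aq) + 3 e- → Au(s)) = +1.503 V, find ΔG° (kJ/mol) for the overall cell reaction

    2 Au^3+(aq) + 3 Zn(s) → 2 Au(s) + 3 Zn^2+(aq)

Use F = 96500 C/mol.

−1306 kJ/mol

In the reaction as written Au^3+(aq) is reduced, so the Au³⁺/Au couple is the cathode and Zn²⁺/Zn is the anode.
E°cell = +1.503 − (−0.752) = +2.255 V; balancing electrons gives n = 6.
ΔG° = −nFE°cell = −(6)(96500)(+2.255) J/mol = −1306 kJ/mol.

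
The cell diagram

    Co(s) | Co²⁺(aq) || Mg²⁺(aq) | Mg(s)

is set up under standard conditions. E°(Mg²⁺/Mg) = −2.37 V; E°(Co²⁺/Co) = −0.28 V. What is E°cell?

−2.09 V

By convention the left-hand electrode in cell notation is the anode (oxidation) and the right-hand electrode is the cathode (reduction).
E°cell = E°(right) − E°(left) = −2.37 − (−0.28) = −2.09 V.
The negative sign shows that, as written, the cell would require an external voltage to drive the reaction.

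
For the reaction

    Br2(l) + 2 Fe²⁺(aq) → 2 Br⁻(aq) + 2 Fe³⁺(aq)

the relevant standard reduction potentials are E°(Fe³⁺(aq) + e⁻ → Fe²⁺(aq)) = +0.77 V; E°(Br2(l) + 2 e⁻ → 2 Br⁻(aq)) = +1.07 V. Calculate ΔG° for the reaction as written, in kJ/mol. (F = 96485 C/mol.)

−57.9 kJ/mol

In the reaction as written Br2(l) is reduced, so the Br₂/Br⁻ couple is the cathode and Fe³⁺/Fe²⁺ is the anode.
E°cell = +1.07 − (+0.77) = +0.30 V; balancing electrons gives n = 2.
ΔG° = −nFE°cell = −(2)(96485)(+0.30) J/mol = −57.9 kJ/mol.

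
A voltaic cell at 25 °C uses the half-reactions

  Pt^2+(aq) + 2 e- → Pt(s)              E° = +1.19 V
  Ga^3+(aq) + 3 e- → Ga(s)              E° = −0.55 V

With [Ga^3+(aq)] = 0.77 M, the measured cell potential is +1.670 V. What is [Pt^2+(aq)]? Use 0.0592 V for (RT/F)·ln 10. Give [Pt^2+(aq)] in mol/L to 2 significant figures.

0.0036 M

Pt²⁺/Pt is the cathode (higher E°); E°cell = +1.19 − (−0.55) = +1.74 V with n = 6.
From the Nernst equation, log Q = n(E° − E)/0.0592 = 6·(+1.74 − (+1.670))/0.0592 = 7.095.
Balancing electrons gives 3 Pt^2+(aq) + 2 Ga(s) → 3 Pt(s) + 2 Ga^3+(aq); thus Q = [Ga^3+(aq)]^2 / [Pt^2+(aq)]^3.
Isolating [Pt^2+(aq)] in Q = 10^{7.095} yields log [Pt^2+(aq)] = −2.441, i.e. 0.0036 M.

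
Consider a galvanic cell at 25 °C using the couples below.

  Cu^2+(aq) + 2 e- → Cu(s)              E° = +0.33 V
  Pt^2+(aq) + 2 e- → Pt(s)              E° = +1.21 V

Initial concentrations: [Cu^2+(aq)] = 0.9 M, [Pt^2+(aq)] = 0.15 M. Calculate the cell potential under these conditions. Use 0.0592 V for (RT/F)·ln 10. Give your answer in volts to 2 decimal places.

Pt²⁺/Pt is reduced (cathode, E° = +1.21 V) and Cu²⁺/Cu is oxidized (anode).
E°cell = +1.21 − (+0.33) = +0.88 V, with n = 2 electrons transferred.
For the overall reaction Pt^2+(aq) + Cu(s) → Pt(s) + Cu^2+(aq), Q = [Cu^2+(aq)] / [Pt^2+(aq)] = 6, giving log Q = 0.778.
E = E° − (0.0592/n)·log Q = +0.88 − (0.0592/2)(0.778) = +0.86 V.

+0.86 V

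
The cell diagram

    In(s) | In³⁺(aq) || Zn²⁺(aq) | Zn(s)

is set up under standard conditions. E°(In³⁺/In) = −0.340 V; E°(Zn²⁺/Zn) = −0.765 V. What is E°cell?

By convention the left-hand electrode in cell notation is the anode (oxidation) and the right-hand electrode is the cathode (reduction).
E°cell = E°(right) − E°(left) = −0.765 − (−0.340) = −0.425 V.
The negative sign shows that, as written, the cell would require an external voltage to drive the reaction.

−0.425 V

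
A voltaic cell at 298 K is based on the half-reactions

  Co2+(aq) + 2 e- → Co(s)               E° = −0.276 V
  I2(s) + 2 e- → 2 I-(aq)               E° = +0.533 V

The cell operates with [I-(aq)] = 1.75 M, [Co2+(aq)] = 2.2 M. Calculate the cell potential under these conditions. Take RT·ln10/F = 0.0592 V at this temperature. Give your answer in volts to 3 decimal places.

+0.784 V

Since E°(I₂/I⁻) > E°(Co²⁺/Co), I₂/I⁻ serves as the cathode.
E°cell = E°cat − E°an = +0.533 − (−0.276) = +0.809 V; n = 2.
The balanced reaction is I2(s) + Co(s) → 2 I-(aq) + Co2+(aq), so Q = [I-(aq)]^2·[Co2+(aq)] = 6.74 and log Q = 0.828.
E = E° − (0.0592/n)·log Q = +0.809 − (0.0592/2)(0.828) = +0.784 V.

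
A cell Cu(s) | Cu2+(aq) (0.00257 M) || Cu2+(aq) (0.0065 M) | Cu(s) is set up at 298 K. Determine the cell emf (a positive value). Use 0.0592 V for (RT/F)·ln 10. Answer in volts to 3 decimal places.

For a concentration cell E°cell = 0, since both electrodes use the same couple.
The compartment with the higher Cu2+(aq) concentration (0.0065 M) acts as the cathode; ions are reduced there and produced at the dilute (0.00257 M) anode.
With n = 2, Ecell = −(0.0592/2)·log([dilute]/[conc]) = −(0.0592/2)·log(0.00257/0.0065) = +0.012 V.

0.012 V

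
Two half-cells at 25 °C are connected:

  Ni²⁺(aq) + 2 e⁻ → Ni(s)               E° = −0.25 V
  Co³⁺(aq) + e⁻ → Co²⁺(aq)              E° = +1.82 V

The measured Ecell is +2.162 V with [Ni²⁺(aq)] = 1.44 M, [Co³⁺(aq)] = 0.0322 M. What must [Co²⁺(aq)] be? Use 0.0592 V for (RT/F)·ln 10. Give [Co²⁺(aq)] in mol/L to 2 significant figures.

Co³⁺/Co²⁺ is the cathode (higher E°); E°cell = +1.82 − (−0.25) = +2.07 V with n = 2.
Rearranging E = E° − (0.0592/n)·log Q gives log Q = 2(+2.07 − (+2.162))/0.0592 = −3.108.
The balanced reaction is 2 Co³⁺(aq) + Ni(s) → 2 Co²⁺(aq) + Ni²⁺(aq), so Q = ([Co²⁺(aq)]^2·[Ni²⁺(aq)]) / [Co³⁺(aq)]^2.
Isolating [Co²⁺(aq)] in Q = 10^{−3.108} yields log [Co²⁺(aq)] = −3.125, i.e. 0.00075 M.

0.00075 M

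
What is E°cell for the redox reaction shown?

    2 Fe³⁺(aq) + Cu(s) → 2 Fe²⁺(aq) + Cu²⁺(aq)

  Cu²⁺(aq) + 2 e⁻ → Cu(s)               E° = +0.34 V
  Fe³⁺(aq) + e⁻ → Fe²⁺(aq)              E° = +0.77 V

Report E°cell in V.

Fe³⁺(aq) gains electrons, so the Fe³⁺/Fe²⁺ couple is the cathode; the Cu²⁺/Cu couple is the anode.
E°cell = E°(cathode) − E°(anode) = +0.77 − (+0.34) = +0.43 V.
The positive value indicates the reaction is spontaneous as written.

+0.43 V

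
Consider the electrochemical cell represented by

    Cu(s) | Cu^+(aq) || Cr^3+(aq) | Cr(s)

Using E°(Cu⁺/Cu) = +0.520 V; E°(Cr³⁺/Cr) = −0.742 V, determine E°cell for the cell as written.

By convention the left-hand electrode in cell notation is the anode (oxidation) and the right-hand electrode is the cathode (reduction).
E°cell = E°(right) − E°(left) = −0.742 − (+0.520) = −1.262 V.
The negative sign shows that, as written, the cell would require an external voltage to drive the reaction.

−1.262 V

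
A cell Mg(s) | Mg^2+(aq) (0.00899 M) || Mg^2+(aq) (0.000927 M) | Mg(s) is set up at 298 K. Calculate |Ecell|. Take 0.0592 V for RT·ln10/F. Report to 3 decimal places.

0.029 V

For a concentration cell E°cell = 0, since both electrodes use the same couple.
The compartment with the higher Mg^2+(aq) concentration (0.00899 M) acts as the cathode; ions are reduced there and produced at the dilute (0.000927 M) anode.
With n = 2, Ecell = −(0.0592/2)·log([dilute]/[conc]) = −(0.0592/2)·log(0.000927/0.00899) = +0.029 V.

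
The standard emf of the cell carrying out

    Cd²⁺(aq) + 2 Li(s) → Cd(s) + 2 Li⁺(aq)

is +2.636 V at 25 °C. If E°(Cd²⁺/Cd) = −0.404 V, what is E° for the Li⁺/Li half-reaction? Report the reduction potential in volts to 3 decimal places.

In the reaction as written the Cd²⁺/Cd couple is reduced (cathode) and Li⁺/Li is oxidized (anode), so E°cell = E°(Cd²⁺/Cd) − E°(Li⁺/Li).
E°(Li⁺/Li) = E°(cathode) − E°cell = −0.404 − (+2.636) = −3.040 V.

−3.040 V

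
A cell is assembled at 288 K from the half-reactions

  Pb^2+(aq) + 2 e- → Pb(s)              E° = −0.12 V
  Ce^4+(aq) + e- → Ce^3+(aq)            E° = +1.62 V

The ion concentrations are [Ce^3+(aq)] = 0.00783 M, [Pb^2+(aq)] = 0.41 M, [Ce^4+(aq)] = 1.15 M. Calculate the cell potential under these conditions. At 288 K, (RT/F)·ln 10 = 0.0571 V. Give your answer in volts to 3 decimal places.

+1.875 V

Ce⁴⁺/Ce³⁺ is reduced (cathode, E° = +1.62 V) and Pb²⁺/Pb is oxidized (anode).
The standard potential is +1.62 − (−0.12) = +1.74 V and the balanced reaction transfers n = 2 electrons.
The balanced reaction is 2 Ce^4+(aq) + Pb(s) → 2 Ce^3+(aq) + Pb^2+(aq), so Q = ([Ce^3+(aq)]^2·[Pb^2+(aq)]) / [Ce^4+(aq)]^2 = 1.9×10^−5 and log Q = −4.721.
E = E° − (0.0571/n)·log Q = +1.74 − (0.0571/2)(−4.721) = +1.875 V.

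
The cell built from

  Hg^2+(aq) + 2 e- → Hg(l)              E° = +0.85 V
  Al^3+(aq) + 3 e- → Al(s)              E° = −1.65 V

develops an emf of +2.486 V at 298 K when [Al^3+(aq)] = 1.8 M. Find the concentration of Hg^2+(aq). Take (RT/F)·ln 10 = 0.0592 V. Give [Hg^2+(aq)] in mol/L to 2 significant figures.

The Hg²⁺/Hg couple has the larger reduction potential, so it is the cathode: E°cell = +0.85 − (−1.65) = +2.50 V and n = 6.
Since E = E° − (0.0592/n)·log Q, log Q = n(E° − E)/0.0592 = 1.419.
For 3 Hg^2+(aq) + 2 Al(s) → 3 Hg(l) + 2 Al^3+(aq), the reaction quotient is Q = [Al^3+(aq)]^2 / [Hg^2+(aq)]^3.
Solving for the unknown gives log [Hg^2+(aq)] = −0.303, so [Hg^2+(aq)] ≈ 0.50 M.

0.50 M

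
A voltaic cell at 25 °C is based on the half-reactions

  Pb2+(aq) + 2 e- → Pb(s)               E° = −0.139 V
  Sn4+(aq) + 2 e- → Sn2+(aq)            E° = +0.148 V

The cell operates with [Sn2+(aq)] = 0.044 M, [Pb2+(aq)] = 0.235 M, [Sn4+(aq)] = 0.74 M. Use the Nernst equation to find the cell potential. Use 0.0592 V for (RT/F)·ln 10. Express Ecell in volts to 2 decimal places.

+0.34 V

Since E°(Sn⁴⁺/Sn²⁺) > E°(Pb²⁺/Pb), Sn⁴⁺/Sn²⁺ serves as the cathode.
E°cell = +0.148 − (−0.139) = +0.287 V, with n = 2 electrons transferred.
Balancing gives Sn4+(aq) + Pb(s) → Sn2+(aq) + Pb2+(aq); hence Q = ([Sn2+(aq)]·[Pb2+(aq)]) / [Sn4+(aq)] = 0.014 (log Q = −1.855).
By the Nernst equation, E = +0.287 − (0.0592/2)·(−1.855) = +0.34 V.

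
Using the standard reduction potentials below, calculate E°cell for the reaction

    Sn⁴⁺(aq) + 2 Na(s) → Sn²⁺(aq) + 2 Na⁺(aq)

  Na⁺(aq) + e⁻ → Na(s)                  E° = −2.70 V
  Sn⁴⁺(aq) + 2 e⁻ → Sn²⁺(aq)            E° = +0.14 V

+2.84 V

In the reaction as written, Sn⁴⁺(aq) is reduced (cathode) and Na⁺(aq) is produced by oxidation at the anode.
E°cell = E°(cathode) − E°(anode) = +0.14 − (−2.70) = +2.84 V.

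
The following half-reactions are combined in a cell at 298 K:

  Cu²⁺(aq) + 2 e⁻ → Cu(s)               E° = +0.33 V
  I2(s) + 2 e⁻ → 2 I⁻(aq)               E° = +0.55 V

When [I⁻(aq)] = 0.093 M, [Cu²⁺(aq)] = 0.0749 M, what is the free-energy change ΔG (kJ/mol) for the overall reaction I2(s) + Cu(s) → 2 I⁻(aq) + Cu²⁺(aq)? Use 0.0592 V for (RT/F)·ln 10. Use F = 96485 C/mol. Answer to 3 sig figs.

E°cell = +0.55 − (+0.33) = +0.22 V; the balanced reaction transfers n = 2 electrons.
Q = [I⁻(aq)]^2·[Cu²⁺(aq)] = 0.000648, so log Q = −3.189 and E = +0.22 − (0.0592/2)(−3.189) = +0.3144 V.
Then ΔG = −nFE = −2 × 96485 × +0.3144 J/mol = −60.7 kJ/mol.

−60.7 kJ/mol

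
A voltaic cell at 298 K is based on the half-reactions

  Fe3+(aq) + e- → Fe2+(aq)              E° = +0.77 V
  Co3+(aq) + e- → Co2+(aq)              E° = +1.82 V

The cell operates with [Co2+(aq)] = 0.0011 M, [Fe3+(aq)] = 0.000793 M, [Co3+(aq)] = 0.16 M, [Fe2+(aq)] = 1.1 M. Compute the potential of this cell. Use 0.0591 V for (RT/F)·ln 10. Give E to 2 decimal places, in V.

Since E°(Co³⁺/Co²⁺) > E°(Fe³⁺/Fe²⁺), Co³⁺/Co²⁺ serves as the cathode.
E°cell = +1.82 − (+0.77) = +1.05 V, with n = 1 electron transferred.
For the overall reaction Co3+(aq) + Fe2+(aq) → Co2+(aq) + Fe3+(aq), Q = ([Co2+(aq)]·[Fe3+(aq)]) / ([Co3+(aq)]·[Fe2+(aq)]) = 4.96×10^−6, giving log Q = −5.305.
E = E° − (0.0591/n)·log Q = +1.05 − (0.0591/1)(−5.305) = +1.36 V.

+1.36 V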